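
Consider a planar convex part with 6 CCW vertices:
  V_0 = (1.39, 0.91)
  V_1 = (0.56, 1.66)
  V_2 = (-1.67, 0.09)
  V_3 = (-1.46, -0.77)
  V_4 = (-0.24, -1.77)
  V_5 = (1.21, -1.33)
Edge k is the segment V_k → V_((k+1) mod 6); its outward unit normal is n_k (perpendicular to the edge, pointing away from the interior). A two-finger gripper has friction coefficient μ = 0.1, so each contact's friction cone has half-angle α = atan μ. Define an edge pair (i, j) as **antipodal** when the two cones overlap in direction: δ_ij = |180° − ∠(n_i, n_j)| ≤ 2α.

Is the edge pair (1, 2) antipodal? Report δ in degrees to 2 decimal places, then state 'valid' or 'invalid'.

δ = 111.42°, invalid

α = atan 0.1 = 5.71°;  2α = 11.42°
edge 1: e_1 = (-2.23, -1.57);  n_1 = (-0.5757, +0.8177)
edge 2: e_2 = (+0.21, -0.86);  n_2 = (-0.9715, -0.2372)
∠(n_1, n_2) = 68.58°
δ = |180° − 68.58°| = 111.42°
111.42° > 2α = 11.42°  →  invalid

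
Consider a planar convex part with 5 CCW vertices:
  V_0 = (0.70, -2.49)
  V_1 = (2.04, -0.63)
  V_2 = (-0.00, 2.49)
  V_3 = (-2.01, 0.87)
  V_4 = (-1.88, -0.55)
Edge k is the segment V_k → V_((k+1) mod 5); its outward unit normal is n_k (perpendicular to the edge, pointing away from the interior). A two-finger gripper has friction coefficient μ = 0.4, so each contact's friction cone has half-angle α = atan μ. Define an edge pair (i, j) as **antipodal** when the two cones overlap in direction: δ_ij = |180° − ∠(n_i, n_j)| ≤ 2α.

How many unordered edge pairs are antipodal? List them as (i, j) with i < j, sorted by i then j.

α = atan 0.4 = 21.80°;  2α = 43.60°
n_0 = (+0.8114, -0.5845)
n_1 = (+0.8370, +0.5472)
n_2 = (-0.6275, +0.7786)
n_3 = (-0.9958, -0.0912)
n_4 = (-0.6010, -0.7993)
  (0,1): δ = 111.05°  ·
  (0,2): δ = 15.36°  ✓
  (0,3): δ = 41.00°  ✓
  (0,4): δ = 88.83°  ·
  (1,2): δ = 84.31°  ·
  (1,3): δ = 27.95°  ✓
  (1,4): δ = 19.88°  ✓
  (2,3): δ = 123.64°  ·
  (2,4): δ = 75.81°  ·
  (3,4): δ = 132.17°  ·
antipodal pairs: 4

count = 4; pairs: (0,2), (0,3), (1,3), (1,4)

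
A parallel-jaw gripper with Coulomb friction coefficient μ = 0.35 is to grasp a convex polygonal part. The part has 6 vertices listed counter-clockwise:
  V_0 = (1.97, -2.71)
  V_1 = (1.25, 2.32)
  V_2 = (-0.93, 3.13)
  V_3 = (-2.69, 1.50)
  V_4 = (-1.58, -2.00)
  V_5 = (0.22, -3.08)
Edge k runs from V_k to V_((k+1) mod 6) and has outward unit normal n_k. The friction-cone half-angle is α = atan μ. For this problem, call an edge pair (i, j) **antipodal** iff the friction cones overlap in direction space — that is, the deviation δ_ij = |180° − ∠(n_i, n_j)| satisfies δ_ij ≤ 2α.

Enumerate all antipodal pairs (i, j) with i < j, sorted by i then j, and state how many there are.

α = atan 0.35 = 19.29°;  2α = 38.58°
n_0 = (+0.9899, +0.1417)
n_1 = (+0.3483, +0.9374)
n_2 = (-0.6795, +0.7337)
n_3 = (-0.9532, -0.3023)
n_4 = (-0.5145, -0.8575)
n_5 = (+0.2069, -0.9784)
  (0,1): δ = 118.53°  ·
  (0,2): δ = 55.34°  ·
  (0,3): δ = 9.45°  ✓
  (0,4): δ = 50.89°  ·
  (0,5): δ = 93.79°  ·
  (1,2): δ = 116.81°  ·
  (1,3): δ = 52.02°  ·
  (1,4): δ = 10.58°  ✓
  (1,5): δ = 32.32°  ✓
  (2,3): δ = 115.21°  ·
  (2,4): δ = 73.77°  ·
  (2,5): δ = 30.87°  ✓
  (3,4): δ = 138.56°  ·
  (3,5): δ = 95.66°  ·
  (4,5): δ = 137.10°  ·
antipodal pairs: 4

count = 4; pairs: (0,3), (1,4), (1,5), (2,5)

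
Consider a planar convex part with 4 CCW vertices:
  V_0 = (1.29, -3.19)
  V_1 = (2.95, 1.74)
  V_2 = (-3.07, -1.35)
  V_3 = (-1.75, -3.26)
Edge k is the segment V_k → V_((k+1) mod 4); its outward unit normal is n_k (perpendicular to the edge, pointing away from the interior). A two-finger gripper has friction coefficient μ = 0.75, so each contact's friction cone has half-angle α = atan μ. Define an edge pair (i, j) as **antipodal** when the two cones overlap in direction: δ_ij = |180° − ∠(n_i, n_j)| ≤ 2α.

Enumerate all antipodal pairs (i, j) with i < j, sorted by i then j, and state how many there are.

count = 3; pairs: (0,1), (0,2), (1,3)

α = atan 0.75 = 36.87°;  2α = 73.74°
n_0 = (+0.9477, -0.3191)
n_1 = (-0.4566, +0.8896)
n_2 = (-0.8227, -0.5685)
n_3 = (+0.0230, -0.9997)
  (0,1): δ = 44.22°  ✓
  (0,2): δ = 53.26°  ✓
  (0,3): δ = 109.93°  ·
  (1,2): δ = 82.52°  ·
  (1,3): δ = 25.85°  ✓
  (2,3): δ = 123.33°  ·
antipodal pairs: 3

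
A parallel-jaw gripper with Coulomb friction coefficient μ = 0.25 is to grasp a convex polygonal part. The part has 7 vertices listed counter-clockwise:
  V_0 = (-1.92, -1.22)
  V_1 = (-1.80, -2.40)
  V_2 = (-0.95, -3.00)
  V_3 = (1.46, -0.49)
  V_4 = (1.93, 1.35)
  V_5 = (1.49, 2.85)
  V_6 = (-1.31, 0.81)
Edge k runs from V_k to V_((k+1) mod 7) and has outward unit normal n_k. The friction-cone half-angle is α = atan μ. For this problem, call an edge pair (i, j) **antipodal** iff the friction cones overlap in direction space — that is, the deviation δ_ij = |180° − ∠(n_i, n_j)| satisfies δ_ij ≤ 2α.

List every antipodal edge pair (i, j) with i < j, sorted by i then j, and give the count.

count = 5; pairs: (0,3), (0,4), (2,5), (2,6), (3,6)

α = atan 0.25 = 14.04°;  2α = 28.07°
n_0 = (-0.9949, -0.1012)
n_1 = (-0.5767, -0.8170)
n_2 = (+0.7213, -0.6926)
n_3 = (+0.9689, -0.2475)
n_4 = (+0.9596, +0.2815)
n_5 = (-0.5889, +0.8082)
n_6 = (-0.9577, +0.2878)
  (0,1): δ = 131.02°  ·
  (0,2): δ = 49.64°  ·
  (0,3): δ = 20.14°  ✓
  (0,4): δ = 10.54°  ✓
  (0,5): δ = 120.27°  ·
  (0,6): δ = 157.47°  ·
  (1,2): δ = 98.62°  ·
  (1,3): δ = 69.11°  ·
  (1,4): δ = 38.43°  ·
  (1,5): δ = 71.29°  ·
  (1,6): δ = 108.49°  ·
  (2,3): δ = 150.49°  ·
  (2,4): δ = 119.82°  ·
  (2,5): δ = 10.09°  ✓
  (2,6): δ = 27.11°  ✓
  (3,4): δ = 149.32°  ·
  (3,5): δ = 39.60°  ·
  (3,6): δ = 2.40°  ✓
  (4,5): δ = 70.27°  ·
  (4,6): δ = 33.07°  ·
  (5,6): δ = 142.80°  ·
antipodal pairs: 5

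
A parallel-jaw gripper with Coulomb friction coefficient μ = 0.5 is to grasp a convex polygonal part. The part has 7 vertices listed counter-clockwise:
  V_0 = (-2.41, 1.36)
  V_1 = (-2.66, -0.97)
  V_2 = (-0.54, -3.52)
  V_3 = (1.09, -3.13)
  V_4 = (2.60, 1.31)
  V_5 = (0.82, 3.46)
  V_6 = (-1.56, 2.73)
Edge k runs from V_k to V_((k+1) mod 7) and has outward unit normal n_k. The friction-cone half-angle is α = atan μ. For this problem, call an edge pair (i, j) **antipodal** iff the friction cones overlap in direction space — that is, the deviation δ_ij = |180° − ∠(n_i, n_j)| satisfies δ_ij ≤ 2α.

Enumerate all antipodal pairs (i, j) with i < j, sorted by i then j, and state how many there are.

count = 6; pairs: (0,3), (0,4), (1,4), (2,5), (2,6), (3,6)

α = atan 0.5 = 26.57°;  2α = 53.13°
n_0 = (-0.9943, +0.1067)
n_1 = (-0.7690, -0.6393)
n_2 = (+0.2327, -0.9725)
n_3 = (+0.9467, -0.3220)
n_4 = (+0.7703, +0.6377)
n_5 = (-0.2932, +0.9560)
n_6 = (-0.8497, +0.5272)
  (0,1): δ = 134.14°  ·
  (0,2): δ = 70.42°  ·
  (0,3): δ = 12.66°  ✓
  (0,4): δ = 45.75°  ✓
  (0,5): δ = 113.18°  ·
  (0,6): δ = 154.31°  ·
  (1,2): δ = 116.28°  ·
  (1,3): δ = 58.52°  ·
  (1,4): δ = 0.12°  ✓
  (1,5): δ = 67.31°  ·
  (1,6): δ = 108.44°  ·
  (2,3): δ = 122.24°  ·
  (2,4): δ = 63.83°  ·
  (2,5): δ = 3.60°  ✓
  (2,6): δ = 44.73°  ✓
  (3,4): δ = 121.60°  ·
  (3,5): δ = 54.17°  ·
  (3,6): δ = 13.03°  ✓
  (4,5): δ = 112.57°  ·
  (4,6): δ = 71.44°  ·
  (5,6): δ = 138.87°  ·
antipodal pairs: 6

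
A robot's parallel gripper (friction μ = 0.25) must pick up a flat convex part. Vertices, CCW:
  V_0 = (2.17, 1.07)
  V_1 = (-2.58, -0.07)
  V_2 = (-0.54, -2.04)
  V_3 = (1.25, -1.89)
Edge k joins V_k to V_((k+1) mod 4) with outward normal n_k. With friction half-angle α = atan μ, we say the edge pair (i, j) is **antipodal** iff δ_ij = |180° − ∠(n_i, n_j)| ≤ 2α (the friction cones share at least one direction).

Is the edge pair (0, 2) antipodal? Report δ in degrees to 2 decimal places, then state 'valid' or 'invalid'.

α = atan 0.25 = 14.04°;  2α = 28.07°
edge 0: e_0 = (-4.75, -1.14);  n_0 = (-0.2334, +0.9724)
edge 2: e_2 = (+1.79, +0.15);  n_2 = (+0.0835, -0.9965)
∠(n_0, n_2) = 171.29°
δ = |180° − 171.29°| = 8.71°
8.71° ≤ 2α = 28.07°  →  valid

δ = 8.71°, valid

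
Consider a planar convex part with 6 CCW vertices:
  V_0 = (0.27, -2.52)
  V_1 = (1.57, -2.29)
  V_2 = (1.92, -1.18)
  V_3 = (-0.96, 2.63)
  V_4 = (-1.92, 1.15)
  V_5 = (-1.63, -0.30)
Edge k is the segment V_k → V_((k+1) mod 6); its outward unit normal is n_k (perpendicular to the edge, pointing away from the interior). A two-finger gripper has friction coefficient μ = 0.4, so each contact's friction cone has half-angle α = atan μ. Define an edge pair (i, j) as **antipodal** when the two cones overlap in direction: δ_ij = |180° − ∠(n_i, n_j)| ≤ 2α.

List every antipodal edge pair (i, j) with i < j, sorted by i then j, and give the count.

α = atan 0.4 = 21.80°;  2α = 43.60°
n_0 = (+0.1742, -0.9847)
n_1 = (+0.9537, -0.3007)
n_2 = (+0.7977, +0.6030)
n_3 = (-0.8390, +0.5442)
n_4 = (-0.9806, -0.1961)
n_5 = (-0.7597, -0.6502)
  (0,1): δ = 117.53°  ·
  (0,2): δ = 62.95°  ·
  (0,3): δ = 47.00°  ·
  (0,4): δ = 91.28°  ·
  (0,5): δ = 120.53°  ·
  (1,2): δ = 125.41°  ·
  (1,3): δ = 15.47°  ✓
  (1,4): δ = 28.81°  ✓
  (1,5): δ = 58.06°  ·
  (2,3): δ = 70.06°  ·
  (2,4): δ = 25.78°  ✓
  (2,5): δ = 3.47°  ✓
  (3,4): δ = 135.72°  ·
  (3,5): δ = 106.47°  ·
  (4,5): δ = 150.75°  ·
antipodal pairs: 4

count = 4; pairs: (1,3), (1,4), (2,4), (2,5)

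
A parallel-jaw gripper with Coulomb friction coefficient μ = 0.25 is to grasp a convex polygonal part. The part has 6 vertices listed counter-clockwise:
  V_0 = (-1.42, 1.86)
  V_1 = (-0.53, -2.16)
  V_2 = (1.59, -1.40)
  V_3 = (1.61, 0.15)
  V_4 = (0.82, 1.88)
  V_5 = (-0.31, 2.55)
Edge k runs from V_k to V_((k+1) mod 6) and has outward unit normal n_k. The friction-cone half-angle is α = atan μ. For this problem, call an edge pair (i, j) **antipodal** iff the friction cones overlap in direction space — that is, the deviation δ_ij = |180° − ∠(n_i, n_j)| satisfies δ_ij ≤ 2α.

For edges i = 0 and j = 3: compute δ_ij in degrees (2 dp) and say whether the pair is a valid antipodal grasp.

δ = 12.06°, valid

α = atan 0.25 = 14.04°;  2α = 28.07°
edge 0: e_0 = (+0.89, -4.02);  n_0 = (-0.9764, -0.2162)
edge 3: e_3 = (-0.79, +1.73);  n_3 = (+0.9096, +0.4154)
∠(n_0, n_3) = 167.94°
δ = |180° − 167.94°| = 12.06°
12.06° ≤ 2α = 28.07°  →  valid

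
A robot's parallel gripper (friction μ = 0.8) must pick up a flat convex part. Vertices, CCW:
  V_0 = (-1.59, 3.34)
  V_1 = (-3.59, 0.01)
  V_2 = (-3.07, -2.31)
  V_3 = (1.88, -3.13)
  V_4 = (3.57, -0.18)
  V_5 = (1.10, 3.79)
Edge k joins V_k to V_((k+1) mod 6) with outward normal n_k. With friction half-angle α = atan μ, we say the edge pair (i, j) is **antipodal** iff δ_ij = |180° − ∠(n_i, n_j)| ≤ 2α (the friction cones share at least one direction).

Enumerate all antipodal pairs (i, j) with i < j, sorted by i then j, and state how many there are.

count = 8; pairs: (0,2), (0,3), (0,4), (1,3), (1,4), (2,4), (2,5), (3,5)

α = atan 0.8 = 38.66°;  2α = 77.32°
n_0 = (-0.8573, +0.5149)
n_1 = (-0.9758, -0.2187)
n_2 = (-0.1634, -0.9866)
n_3 = (+0.8677, -0.4971)
n_4 = (+0.8491, +0.5283)
n_5 = (-0.1650, +0.9863)
  (0,1): δ = 136.38°  ·
  (0,2): δ = 68.42°  ✓
  (0,3): δ = 1.18°  ✓
  (0,4): δ = 62.88°  ✓
  (0,5): δ = 130.49°  ·
  (1,2): δ = 112.04°  ·
  (1,3): δ = 42.44°  ✓
  (1,4): δ = 19.26°  ✓
  (1,5): δ = 86.86°  ·
  (2,3): δ = 110.40°  ·
  (2,4): δ = 48.71°  ✓
  (2,5): δ = 18.90°  ✓
  (3,4): δ = 118.30°  ·
  (3,5): δ = 50.70°  ✓
  (4,5): δ = 112.39°  ·
antipodal pairs: 8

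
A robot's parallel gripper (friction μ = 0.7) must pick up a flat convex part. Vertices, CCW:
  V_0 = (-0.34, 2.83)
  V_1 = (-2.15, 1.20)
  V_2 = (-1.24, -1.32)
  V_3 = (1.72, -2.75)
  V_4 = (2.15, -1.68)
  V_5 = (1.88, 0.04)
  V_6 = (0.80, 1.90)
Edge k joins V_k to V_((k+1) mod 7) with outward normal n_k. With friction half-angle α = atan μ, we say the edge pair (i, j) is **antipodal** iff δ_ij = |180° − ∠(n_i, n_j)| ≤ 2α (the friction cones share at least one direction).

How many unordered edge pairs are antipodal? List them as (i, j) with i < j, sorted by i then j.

α = atan 0.7 = 34.99°;  2α = 69.98°
n_0 = (-0.6692, +0.7431)
n_1 = (-0.9406, -0.3396)
n_2 = (-0.4350, -0.9004)
n_3 = (+0.9279, -0.3729)
n_4 = (+0.9879, +0.1551)
n_5 = (+0.8648, +0.5021)
n_6 = (+0.6321, +0.7749)
  (0,1): δ = 112.15°  ·
  (0,2): δ = 67.79°  ✓
  (0,3): δ = 26.10°  ✓
  (0,4): δ = 56.92°  ✓
  (0,5): δ = 78.14°  ·
  (0,6): δ = 98.79°  ·
  (1,2): δ = 135.64°  ·
  (1,3): δ = 41.75°  ✓
  (1,4): δ = 10.93°  ✓
  (1,5): δ = 10.29°  ✓
  (1,6): δ = 30.94°  ✓
  (2,3): δ = 86.11°  ·
  (2,4): δ = 55.29°  ✓
  (2,5): δ = 34.07°  ✓
  (2,6): δ = 13.42°  ✓
  (3,4): δ = 149.19°  ·
  (3,5): δ = 127.96°  ·
  (3,6): δ = 107.31°  ·
  (4,5): δ = 158.78°  ·
  (4,6): δ = 138.13°  ·
  (5,6): δ = 159.35°  ·
antipodal pairs: 10

count = 10; pairs: (0,2), (0,3), (0,4), (1,3), (1,4), (1,5), (1,6), (2,4), (2,5), (2,6)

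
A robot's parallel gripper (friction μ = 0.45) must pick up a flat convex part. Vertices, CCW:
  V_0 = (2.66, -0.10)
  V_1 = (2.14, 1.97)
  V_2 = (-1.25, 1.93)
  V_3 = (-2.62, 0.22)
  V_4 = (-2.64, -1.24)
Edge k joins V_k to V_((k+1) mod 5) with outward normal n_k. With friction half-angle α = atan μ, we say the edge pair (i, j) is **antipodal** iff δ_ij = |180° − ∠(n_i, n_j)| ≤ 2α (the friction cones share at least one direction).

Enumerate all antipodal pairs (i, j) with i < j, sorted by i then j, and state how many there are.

α = atan 0.45 = 24.23°;  2α = 48.46°
n_0 = (+0.9699, +0.2436)
n_1 = (-0.0118, +0.9999)
n_2 = (-0.7804, +0.6253)
n_3 = (-0.9999, +0.0137)
n_4 = (+0.2103, -0.9776)
  (0,1): δ = 103.43°  ·
  (0,2): δ = 52.80°  ·
  (0,3): δ = 14.89°  ✓
  (0,4): δ = 88.04°  ·
  (1,2): δ = 129.38°  ·
  (1,3): δ = 91.46°  ·
  (1,4): δ = 11.46°  ✓
  (2,3): δ = 142.08°  ·
  (2,4): δ = 39.16°  ✓
  (3,4): δ = 77.08°  ·
antipodal pairs: 3

count = 3; pairs: (0,3), (1,4), (2,4)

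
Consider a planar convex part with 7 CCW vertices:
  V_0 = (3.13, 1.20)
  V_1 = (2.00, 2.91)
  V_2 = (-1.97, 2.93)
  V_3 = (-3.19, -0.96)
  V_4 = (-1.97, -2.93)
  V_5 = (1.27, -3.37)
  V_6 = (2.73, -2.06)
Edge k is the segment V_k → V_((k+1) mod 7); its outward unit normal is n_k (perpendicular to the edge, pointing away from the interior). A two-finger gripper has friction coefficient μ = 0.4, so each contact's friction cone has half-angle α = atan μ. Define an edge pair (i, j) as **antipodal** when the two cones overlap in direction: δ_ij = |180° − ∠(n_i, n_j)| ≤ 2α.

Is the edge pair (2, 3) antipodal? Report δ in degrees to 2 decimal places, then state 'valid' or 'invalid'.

α = atan 0.4 = 21.80°;  2α = 43.60°
edge 2: e_2 = (-1.22, -3.89);  n_2 = (-0.9542, +0.2993)
edge 3: e_3 = (+1.22, -1.97);  n_3 = (-0.8502, -0.5265)
∠(n_2, n_3) = 49.18°
δ = |180° − 49.18°| = 130.82°
130.82° > 2α = 43.60°  →  invalid

δ = 130.82°, invalid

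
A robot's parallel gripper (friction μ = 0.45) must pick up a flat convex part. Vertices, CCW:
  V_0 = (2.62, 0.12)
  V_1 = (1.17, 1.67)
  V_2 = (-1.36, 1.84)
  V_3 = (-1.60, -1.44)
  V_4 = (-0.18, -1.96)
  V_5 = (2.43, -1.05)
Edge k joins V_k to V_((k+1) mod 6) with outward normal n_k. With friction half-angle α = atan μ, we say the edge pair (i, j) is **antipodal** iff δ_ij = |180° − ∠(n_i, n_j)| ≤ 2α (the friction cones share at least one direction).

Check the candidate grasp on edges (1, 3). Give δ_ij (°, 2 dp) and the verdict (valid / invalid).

α = atan 0.45 = 24.23°;  2α = 48.46°
edge 1: e_1 = (-2.53, +0.17);  n_1 = (+0.0670, +0.9978)
edge 3: e_3 = (+1.42, -0.52);  n_3 = (-0.3439, -0.9390)
∠(n_1, n_3) = 163.73°
δ = |180° − 163.73°| = 16.27°
16.27° ≤ 2α = 48.46°  →  valid

δ = 16.27°, valid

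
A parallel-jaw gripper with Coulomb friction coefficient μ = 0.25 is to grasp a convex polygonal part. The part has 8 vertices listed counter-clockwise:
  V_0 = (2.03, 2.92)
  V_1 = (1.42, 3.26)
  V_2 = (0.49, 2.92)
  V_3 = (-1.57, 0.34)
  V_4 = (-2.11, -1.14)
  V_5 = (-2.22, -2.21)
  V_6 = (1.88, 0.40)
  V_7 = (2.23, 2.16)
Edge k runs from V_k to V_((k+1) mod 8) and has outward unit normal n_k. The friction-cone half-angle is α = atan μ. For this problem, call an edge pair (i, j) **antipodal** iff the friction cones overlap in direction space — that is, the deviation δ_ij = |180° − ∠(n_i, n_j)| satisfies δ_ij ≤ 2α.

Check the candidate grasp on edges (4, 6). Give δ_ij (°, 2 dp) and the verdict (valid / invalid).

δ = 5.38°, valid

α = atan 0.25 = 14.04°;  2α = 28.07°
edge 4: e_4 = (-0.11, -1.07);  n_4 = (-0.9948, +0.1023)
edge 6: e_6 = (+0.35, +1.76);  n_6 = (+0.9808, -0.1950)
∠(n_4, n_6) = 174.62°
δ = |180° − 174.62°| = 5.38°
5.38° ≤ 2α = 28.07°  →  valid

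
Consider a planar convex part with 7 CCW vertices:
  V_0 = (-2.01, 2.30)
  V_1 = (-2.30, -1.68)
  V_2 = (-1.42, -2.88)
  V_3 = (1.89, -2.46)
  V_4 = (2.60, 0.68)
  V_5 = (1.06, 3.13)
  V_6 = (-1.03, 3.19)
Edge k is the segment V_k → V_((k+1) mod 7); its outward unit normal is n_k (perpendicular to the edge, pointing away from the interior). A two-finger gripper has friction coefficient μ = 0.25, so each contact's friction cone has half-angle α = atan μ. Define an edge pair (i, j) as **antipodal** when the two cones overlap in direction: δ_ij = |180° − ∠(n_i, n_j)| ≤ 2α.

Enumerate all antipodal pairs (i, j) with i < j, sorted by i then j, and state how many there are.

count = 3; pairs: (0,3), (1,4), (2,5)

α = atan 0.25 = 14.04°;  2α = 28.07°
n_0 = (-0.9974, +0.0727)
n_1 = (-0.8064, -0.5914)
n_2 = (+0.1259, -0.9920)
n_3 = (+0.9754, -0.2205)
n_4 = (+0.8466, +0.5322)
n_5 = (+0.0287, +0.9996)
n_6 = (-0.6723, +0.7403)
  (0,1): δ = 139.58°  ·
  (0,2): δ = 78.60°  ·
  (0,3): δ = 8.57°  ✓
  (0,4): δ = 36.32°  ·
  (0,5): δ = 92.52°  ·
  (0,6): δ = 136.41°  ·
  (1,2): δ = 119.02°  ·
  (1,3): δ = 48.99°  ·
  (1,4): δ = 4.10°  ✓
  (1,5): δ = 52.10°  ·
  (1,6): δ = 95.99°  ·
  (2,3): δ = 109.97°  ·
  (2,4): δ = 65.08°  ·
  (2,5): δ = 8.88°  ✓
  (2,6): δ = 35.01°  ·
  (3,4): δ = 135.11°  ·
  (3,5): δ = 78.90°  ·
  (3,6): δ = 35.01°  ·
  (4,5): δ = 123.80°  ·
  (4,6): δ = 79.91°  ·
  (5,6): δ = 136.11°  ·
antipodal pairs: 3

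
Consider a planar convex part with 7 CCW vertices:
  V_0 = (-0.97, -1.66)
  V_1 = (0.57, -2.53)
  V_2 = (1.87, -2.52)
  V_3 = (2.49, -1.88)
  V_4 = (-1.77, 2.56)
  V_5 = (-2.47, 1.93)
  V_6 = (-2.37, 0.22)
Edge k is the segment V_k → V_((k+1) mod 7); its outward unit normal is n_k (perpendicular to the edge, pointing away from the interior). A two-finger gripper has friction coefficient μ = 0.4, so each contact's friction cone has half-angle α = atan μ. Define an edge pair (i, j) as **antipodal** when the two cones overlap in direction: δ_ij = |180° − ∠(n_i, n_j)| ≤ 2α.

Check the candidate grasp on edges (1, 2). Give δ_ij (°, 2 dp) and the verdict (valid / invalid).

δ = 134.53°, invalid

α = atan 0.4 = 21.80°;  2α = 43.60°
edge 1: e_1 = (+1.30, +0.01);  n_1 = (+0.0077, -1.0000)
edge 2: e_2 = (+0.62, +0.64);  n_2 = (+0.7182, -0.6958)
∠(n_1, n_2) = 45.47°
δ = |180° − 45.47°| = 134.53°
134.53° > 2α = 43.60°  →  invalid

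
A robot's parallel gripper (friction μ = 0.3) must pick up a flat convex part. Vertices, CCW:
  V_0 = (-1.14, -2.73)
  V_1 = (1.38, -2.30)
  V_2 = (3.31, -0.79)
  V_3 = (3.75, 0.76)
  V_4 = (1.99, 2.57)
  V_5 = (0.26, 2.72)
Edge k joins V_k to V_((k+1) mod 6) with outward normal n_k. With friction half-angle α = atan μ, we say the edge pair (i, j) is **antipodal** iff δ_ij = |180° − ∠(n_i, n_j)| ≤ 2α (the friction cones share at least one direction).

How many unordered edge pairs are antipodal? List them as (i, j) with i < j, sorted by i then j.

count = 2; pairs: (0,4), (2,5)

α = atan 0.3 = 16.70°;  2α = 33.40°
n_0 = (+0.1682, -0.9858)
n_1 = (+0.6162, -0.7876)
n_2 = (+0.9620, -0.2731)
n_3 = (+0.7169, +0.6971)
n_4 = (+0.0864, +0.9963)
n_5 = (-0.9686, +0.2488)
  (0,1): δ = 151.64°  ·
  (0,2): δ = 115.53°  ·
  (0,3): δ = 55.49°  ·
  (0,4): δ = 14.64°  ✓
  (0,5): δ = 65.91°  ·
  (1,2): δ = 143.89°  ·
  (1,3): δ = 83.84°  ·
  (1,4): δ = 42.99°  ·
  (1,5): δ = 37.55°  ·
  (2,3): δ = 119.95°  ·
  (2,4): δ = 79.11°  ·
  (2,5): δ = 1.44°  ✓
  (3,4): δ = 139.15°  ·
  (3,5): δ = 58.60°  ·
  (4,5): δ = 99.45°  ·
antipodal pairs: 2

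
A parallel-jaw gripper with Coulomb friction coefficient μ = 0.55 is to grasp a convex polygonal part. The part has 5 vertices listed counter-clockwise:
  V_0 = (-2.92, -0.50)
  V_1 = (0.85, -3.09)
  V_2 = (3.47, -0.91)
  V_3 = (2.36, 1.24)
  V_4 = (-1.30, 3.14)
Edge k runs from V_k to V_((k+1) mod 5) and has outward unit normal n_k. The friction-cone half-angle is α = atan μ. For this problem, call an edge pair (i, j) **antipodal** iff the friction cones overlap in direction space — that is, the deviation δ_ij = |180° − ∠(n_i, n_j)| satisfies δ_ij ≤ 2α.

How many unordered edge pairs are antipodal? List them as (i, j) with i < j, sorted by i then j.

count = 4; pairs: (0,2), (0,3), (1,4), (2,4)

α = atan 0.55 = 28.81°;  2α = 57.62°
n_0 = (-0.5663, -0.8242)
n_1 = (+0.6396, -0.7687)
n_2 = (+0.8886, +0.4587)
n_3 = (+0.4607, +0.8875)
n_4 = (-0.9136, +0.4066)
  (0,1): δ = 105.75°  ·
  (0,2): δ = 28.20°  ✓
  (0,3): δ = 7.05°  ✓
  (0,4): δ = 100.50°  ·
  (1,2): δ = 102.46°  ·
  (1,3): δ = 67.20°  ·
  (1,4): δ = 26.25°  ✓
  (2,3): δ = 144.74°  ·
  (2,4): δ = 51.30°  ✓
  (3,4): δ = 86.56°  ·
antipodal pairs: 4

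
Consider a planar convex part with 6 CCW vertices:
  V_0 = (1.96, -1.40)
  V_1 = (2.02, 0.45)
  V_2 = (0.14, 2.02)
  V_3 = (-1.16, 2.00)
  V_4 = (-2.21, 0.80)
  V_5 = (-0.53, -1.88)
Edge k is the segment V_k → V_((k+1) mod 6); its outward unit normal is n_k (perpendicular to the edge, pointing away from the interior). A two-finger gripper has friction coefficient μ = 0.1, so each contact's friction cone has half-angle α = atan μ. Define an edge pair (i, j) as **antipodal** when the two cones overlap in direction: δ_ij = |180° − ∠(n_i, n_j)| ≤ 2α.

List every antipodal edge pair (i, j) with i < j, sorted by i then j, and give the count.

α = atan 0.1 = 5.71°;  2α = 11.42°
n_0 = (+0.9995, -0.0324)
n_1 = (+0.6410, +0.7676)
n_2 = (-0.0154, +0.9999)
n_3 = (-0.7526, +0.6585)
n_4 = (-0.8473, -0.5311)
n_5 = (+0.1893, -0.9819)
  (0,1): δ = 128.01°  ·
  (0,2): δ = 87.26°  ·
  (0,3): δ = 39.33°  ·
  (0,4): δ = 33.94°  ·
  (0,5): δ = 102.77°  ·
  (1,2): δ = 139.25°  ·
  (1,3): δ = 91.32°  ·
  (1,4): δ = 18.05°  ·
  (1,5): δ = 50.78°  ·
  (2,3): δ = 132.07°  ·
  (2,4): δ = 58.80°  ·
  (2,5): δ = 10.03°  ✓
  (3,4): δ = 106.73°  ·
  (3,5): δ = 37.90°  ·
  (4,5): δ = 111.17°  ·
antipodal pairs: 1

count = 1; pairs: (2,5)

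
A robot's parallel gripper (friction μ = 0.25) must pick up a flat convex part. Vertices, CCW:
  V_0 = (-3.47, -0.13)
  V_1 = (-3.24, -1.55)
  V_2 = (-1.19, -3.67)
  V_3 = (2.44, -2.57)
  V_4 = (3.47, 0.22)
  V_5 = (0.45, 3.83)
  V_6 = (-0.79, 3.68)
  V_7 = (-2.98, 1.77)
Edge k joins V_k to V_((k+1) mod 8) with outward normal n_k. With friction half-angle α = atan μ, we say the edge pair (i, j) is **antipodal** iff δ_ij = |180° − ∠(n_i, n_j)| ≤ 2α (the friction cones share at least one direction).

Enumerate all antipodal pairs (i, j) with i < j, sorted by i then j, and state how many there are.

α = atan 0.25 = 14.04°;  2α = 28.07°
n_0 = (-0.9871, -0.1599)
n_1 = (-0.7189, -0.6951)
n_2 = (+0.2900, -0.9570)
n_3 = (+0.9381, -0.3463)
n_4 = (+0.7670, +0.6416)
n_5 = (-0.1201, +0.9928)
n_6 = (-0.6573, +0.7536)
n_7 = (-0.9683, +0.2497)
  (0,1): δ = 145.16°  ·
  (0,2): δ = 82.34°  ·
  (0,3): δ = 29.46°  ·
  (0,4): δ = 30.71°  ·
  (0,5): δ = 87.70°  ·
  (0,6): δ = 121.89°  ·
  (0,7): δ = 156.34°  ·
  (1,2): δ = 117.18°  ·
  (1,3): δ = 64.30°  ·
  (1,4): δ = 4.12°  ✓
  (1,5): δ = 52.86°  ·
  (1,6): δ = 87.05°  ·
  (1,7): δ = 121.50°  ·
  (2,3): δ = 127.12°  ·
  (2,4): δ = 66.94°  ·
  (2,5): δ = 9.96°  ✓
  (2,6): δ = 24.23°  ✓
  (2,7): δ = 58.68°  ·
  (3,4): δ = 119.82°  ·
  (3,5): δ = 62.84°  ·
  (3,6): δ = 28.64°  ·
  (3,7): δ = 5.80°  ✓
  (4,5): δ = 123.02°  ·
  (4,6): δ = 88.82°  ·
  (4,7): δ = 54.38°  ·
  (5,6): δ = 145.80°  ·
  (5,7): δ = 111.36°  ·
  (6,7): δ = 145.55°  ·
antipodal pairs: 4

count = 4; pairs: (1,4), (2,5), (2,6), (3,7)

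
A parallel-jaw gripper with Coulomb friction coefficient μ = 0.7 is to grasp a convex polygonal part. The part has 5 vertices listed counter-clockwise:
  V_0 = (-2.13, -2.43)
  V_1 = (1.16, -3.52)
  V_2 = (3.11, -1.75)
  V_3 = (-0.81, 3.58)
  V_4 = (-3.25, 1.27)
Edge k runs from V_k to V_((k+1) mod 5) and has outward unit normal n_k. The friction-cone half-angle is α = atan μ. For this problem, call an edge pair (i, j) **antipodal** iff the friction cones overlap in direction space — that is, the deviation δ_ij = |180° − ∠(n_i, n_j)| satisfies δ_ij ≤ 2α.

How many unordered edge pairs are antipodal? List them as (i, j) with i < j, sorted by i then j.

count = 5; pairs: (0,2), (0,3), (1,3), (1,4), (2,4)

α = atan 0.7 = 34.99°;  2α = 69.98°
n_0 = (-0.3145, -0.9493)
n_1 = (+0.6721, -0.7405)
n_2 = (+0.8056, +0.5925)
n_3 = (-0.6875, +0.7262)
n_4 = (-0.9571, -0.2897)
  (0,1): δ = 119.44°  ·
  (0,2): δ = 35.34°  ✓
  (0,3): δ = 61.76°  ✓
  (0,4): δ = 125.17°  ·
  (1,2): δ = 95.90°  ·
  (1,3): δ = 1.20°  ✓
  (1,4): δ = 64.61°  ✓
  (2,3): δ = 82.90°  ·
  (2,4): δ = 19.49°  ✓
  (3,4): δ = 116.59°  ·
antipodal pairs: 5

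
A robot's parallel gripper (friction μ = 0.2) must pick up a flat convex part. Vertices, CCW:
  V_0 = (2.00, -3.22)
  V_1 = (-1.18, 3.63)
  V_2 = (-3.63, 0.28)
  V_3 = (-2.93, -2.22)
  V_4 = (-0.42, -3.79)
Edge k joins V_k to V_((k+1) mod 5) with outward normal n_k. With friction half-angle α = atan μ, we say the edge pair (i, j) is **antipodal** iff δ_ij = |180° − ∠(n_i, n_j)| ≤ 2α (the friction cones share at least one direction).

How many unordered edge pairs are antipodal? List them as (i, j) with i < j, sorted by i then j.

count = 1; pairs: (0,2)

α = atan 0.2 = 11.31°;  2α = 22.62°
n_0 = (+0.9070, +0.4211)
n_1 = (-0.8072, +0.5903)
n_2 = (-0.9630, -0.2696)
n_3 = (-0.5303, -0.8478)
n_4 = (+0.2293, -0.9734)
  (0,1): δ = 61.08°  ·
  (0,2): δ = 9.26°  ✓
  (0,3): δ = 33.07°  ·
  (0,4): δ = 78.35°  ·
  (1,2): δ = 128.18°  ·
  (1,3): δ = 85.85°  ·
  (1,4): δ = 40.57°  ·
  (2,3): δ = 137.67°  ·
  (2,4): δ = 92.39°  ·
  (3,4): δ = 134.72°  ·
antipodal pairs: 1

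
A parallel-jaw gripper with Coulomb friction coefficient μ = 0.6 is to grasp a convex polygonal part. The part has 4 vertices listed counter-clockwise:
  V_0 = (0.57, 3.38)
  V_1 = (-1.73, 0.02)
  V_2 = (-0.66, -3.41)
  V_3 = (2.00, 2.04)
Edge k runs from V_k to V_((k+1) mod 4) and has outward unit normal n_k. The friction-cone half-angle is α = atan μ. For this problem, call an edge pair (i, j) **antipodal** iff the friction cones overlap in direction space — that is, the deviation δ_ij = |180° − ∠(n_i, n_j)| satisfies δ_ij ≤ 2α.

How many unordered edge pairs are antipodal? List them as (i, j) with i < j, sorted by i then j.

α = atan 0.6 = 30.96°;  2α = 61.93°
n_0 = (-0.8252, +0.5649)
n_1 = (-0.9546, -0.2978)
n_2 = (+0.8987, -0.4386)
n_3 = (+0.6838, +0.7297)
  (0,1): δ = 128.28°  ·
  (0,2): δ = 8.38°  ✓
  (0,3): δ = 81.25°  ·
  (1,2): δ = 43.34°  ✓
  (1,3): δ = 29.54°  ✓
  (2,3): δ = 107.12°  ·
antipodal pairs: 3

count = 3; pairs: (0,2), (1,2), (1,3)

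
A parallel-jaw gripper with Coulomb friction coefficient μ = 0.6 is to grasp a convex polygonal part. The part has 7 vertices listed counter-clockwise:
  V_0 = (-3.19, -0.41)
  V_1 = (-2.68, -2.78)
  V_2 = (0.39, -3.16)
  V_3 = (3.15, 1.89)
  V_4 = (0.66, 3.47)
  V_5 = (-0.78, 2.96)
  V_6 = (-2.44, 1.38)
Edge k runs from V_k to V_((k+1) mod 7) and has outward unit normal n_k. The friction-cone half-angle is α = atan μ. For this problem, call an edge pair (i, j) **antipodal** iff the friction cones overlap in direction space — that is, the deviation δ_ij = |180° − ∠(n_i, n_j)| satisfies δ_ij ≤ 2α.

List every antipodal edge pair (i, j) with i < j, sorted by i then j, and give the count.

count = 8; pairs: (0,2), (0,3), (1,3), (1,4), (1,5), (2,4), (2,5), (2,6)

α = atan 0.6 = 30.96°;  2α = 61.93°
n_0 = (-0.9776, -0.2104)
n_1 = (-0.1228, -0.9924)
n_2 = (+0.8775, -0.4796)
n_3 = (+0.5358, +0.8444)
n_4 = (-0.3338, +0.9426)
n_5 = (-0.6894, +0.7243)
n_6 = (-0.9223, +0.3864)
  (0,1): δ = 109.20°  ·
  (0,2): δ = 40.80°  ✓
  (0,3): δ = 45.46°  ✓
  (0,4): δ = 97.36°  ·
  (0,5): δ = 121.44°  ·
  (0,6): δ = 145.12°  ·
  (1,2): δ = 111.60°  ·
  (1,3): δ = 25.34°  ✓
  (1,4): δ = 26.56°  ✓
  (1,5): δ = 50.64°  ✓
  (1,6): δ = 74.32°  ·
  (2,3): δ = 93.74°  ·
  (2,4): δ = 41.84°  ✓
  (2,5): δ = 17.76°  ✓
  (2,6): δ = 5.92°  ✓
  (3,4): δ = 128.10°  ·
  (3,5): δ = 104.02°  ·
  (3,6): δ = 80.34°  ·
  (4,5): δ = 155.92°  ·
  (4,6): δ = 132.24°  ·
  (5,6): δ = 156.32°  ·
antipodal pairs: 8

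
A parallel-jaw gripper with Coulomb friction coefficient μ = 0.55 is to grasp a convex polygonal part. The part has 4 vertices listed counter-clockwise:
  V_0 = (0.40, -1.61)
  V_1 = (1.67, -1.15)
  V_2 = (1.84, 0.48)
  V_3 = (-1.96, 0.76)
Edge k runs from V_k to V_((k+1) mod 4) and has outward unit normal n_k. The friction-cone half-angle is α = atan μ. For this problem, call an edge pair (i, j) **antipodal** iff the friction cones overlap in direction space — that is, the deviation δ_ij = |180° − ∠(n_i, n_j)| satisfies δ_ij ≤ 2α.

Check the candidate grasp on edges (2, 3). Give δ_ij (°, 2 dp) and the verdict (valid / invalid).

δ = 40.91°, valid

α = atan 0.55 = 28.81°;  2α = 57.62°
edge 2: e_2 = (-3.80, +0.28);  n_2 = (+0.0735, +0.9973)
edge 3: e_3 = (+2.36, -2.37);  n_3 = (-0.7086, -0.7056)
∠(n_2, n_3) = 139.09°
δ = |180° − 139.09°| = 40.91°
40.91° ≤ 2α = 57.62°  →  valid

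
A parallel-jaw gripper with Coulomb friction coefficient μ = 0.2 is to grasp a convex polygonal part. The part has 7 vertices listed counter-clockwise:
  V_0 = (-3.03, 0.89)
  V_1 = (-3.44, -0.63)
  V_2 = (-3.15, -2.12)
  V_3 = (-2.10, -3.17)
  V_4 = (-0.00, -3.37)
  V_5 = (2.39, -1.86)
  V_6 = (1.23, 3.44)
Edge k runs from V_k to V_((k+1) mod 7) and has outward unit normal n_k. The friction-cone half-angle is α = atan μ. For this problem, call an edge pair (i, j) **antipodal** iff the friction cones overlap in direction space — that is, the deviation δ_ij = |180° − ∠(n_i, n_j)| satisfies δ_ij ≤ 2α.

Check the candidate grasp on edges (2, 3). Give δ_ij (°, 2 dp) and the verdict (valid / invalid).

δ = 140.44°, invalid

α = atan 0.2 = 11.31°;  2α = 22.62°
edge 2: e_2 = (+1.05, -1.05);  n_2 = (-0.7071, -0.7071)
edge 3: e_3 = (+2.10, -0.20);  n_3 = (-0.0948, -0.9955)
∠(n_2, n_3) = 39.56°
δ = |180° − 39.56°| = 140.44°
140.44° > 2α = 22.62°  →  invalid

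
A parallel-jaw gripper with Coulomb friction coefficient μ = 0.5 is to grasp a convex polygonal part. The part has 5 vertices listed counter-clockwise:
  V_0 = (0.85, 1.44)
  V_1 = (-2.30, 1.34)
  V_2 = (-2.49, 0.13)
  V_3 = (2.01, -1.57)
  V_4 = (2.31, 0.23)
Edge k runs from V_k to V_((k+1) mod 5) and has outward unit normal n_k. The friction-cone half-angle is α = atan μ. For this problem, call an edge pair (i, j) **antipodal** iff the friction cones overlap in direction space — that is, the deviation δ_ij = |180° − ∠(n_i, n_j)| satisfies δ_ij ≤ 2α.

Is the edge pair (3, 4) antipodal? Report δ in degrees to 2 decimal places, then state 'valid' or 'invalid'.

δ = 120.19°, invalid

α = atan 0.5 = 26.57°;  2α = 53.13°
edge 3: e_3 = (+0.30, +1.80);  n_3 = (+0.9864, -0.1644)
edge 4: e_4 = (-1.46, +1.21);  n_4 = (+0.6381, +0.7699)
∠(n_3, n_4) = 59.81°
δ = |180° − 59.81°| = 120.19°
120.19° > 2α = 53.13°  →  invalid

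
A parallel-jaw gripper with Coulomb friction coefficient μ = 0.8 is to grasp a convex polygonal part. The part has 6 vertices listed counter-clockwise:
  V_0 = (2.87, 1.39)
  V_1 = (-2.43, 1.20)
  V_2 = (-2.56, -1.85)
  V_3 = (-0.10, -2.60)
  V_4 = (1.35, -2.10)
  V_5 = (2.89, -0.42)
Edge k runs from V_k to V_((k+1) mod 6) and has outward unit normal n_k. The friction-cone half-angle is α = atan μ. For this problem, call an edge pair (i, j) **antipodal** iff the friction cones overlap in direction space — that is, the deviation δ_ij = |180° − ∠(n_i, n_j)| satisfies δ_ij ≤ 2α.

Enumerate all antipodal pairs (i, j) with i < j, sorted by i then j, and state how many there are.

α = atan 0.8 = 38.66°;  2α = 77.32°
n_0 = (-0.0358, +0.9994)
n_1 = (-0.9991, +0.0426)
n_2 = (-0.2916, -0.9565)
n_3 = (+0.3260, -0.9454)
n_4 = (+0.7372, -0.6757)
n_5 = (+0.9999, +0.0110)
  (0,1): δ = 94.49°  ·
  (0,2): δ = 19.01°  ✓
  (0,3): δ = 16.97°  ✓
  (0,4): δ = 45.44°  ✓
  (0,5): δ = 88.58°  ·
  (1,2): δ = 104.51°  ·
  (1,3): δ = 68.53°  ✓
  (1,4): δ = 40.07°  ✓
  (1,5): δ = 3.07°  ✓
  (2,3): δ = 144.02°  ·
  (2,4): δ = 115.56°  ·
  (2,5): δ = 72.41°  ✓
  (3,4): δ = 151.54°  ·
  (3,5): δ = 108.39°  ·
  (4,5): δ = 136.86°  ·
antipodal pairs: 7

count = 7; pairs: (0,2), (0,3), (0,4), (1,3), (1,4), (1,5), (2,5)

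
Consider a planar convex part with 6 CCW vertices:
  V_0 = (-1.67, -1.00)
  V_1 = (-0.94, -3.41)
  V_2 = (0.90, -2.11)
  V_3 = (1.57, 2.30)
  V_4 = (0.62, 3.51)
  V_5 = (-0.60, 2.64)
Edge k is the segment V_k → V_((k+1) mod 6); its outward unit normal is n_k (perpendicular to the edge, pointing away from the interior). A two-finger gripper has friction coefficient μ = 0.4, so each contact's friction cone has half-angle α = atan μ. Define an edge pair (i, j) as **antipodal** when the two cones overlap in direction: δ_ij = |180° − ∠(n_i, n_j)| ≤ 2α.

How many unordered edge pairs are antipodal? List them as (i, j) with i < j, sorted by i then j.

α = atan 0.4 = 21.80°;  2α = 43.60°
n_0 = (-0.9571, -0.2899)
n_1 = (+0.5770, -0.8167)
n_2 = (+0.9887, -0.1502)
n_3 = (+0.7865, +0.6175)
n_4 = (-0.5806, +0.8142)
n_5 = (-0.9594, +0.2820)
  (0,1): δ = 71.61°  ·
  (0,2): δ = 25.49°  ✓
  (0,3): δ = 21.28°  ✓
  (0,4): δ = 108.64°  ·
  (0,5): δ = 146.77°  ·
  (1,2): δ = 133.88°  ·
  (1,3): δ = 87.11°  ·
  (1,4): δ = 0.25°  ✓
  (1,5): δ = 38.38°  ✓
  (2,3): δ = 133.22°  ·
  (2,4): δ = 45.87°  ·
  (2,5): δ = 7.74°  ✓
  (3,4): δ = 92.64°  ·
  (3,5): δ = 54.52°  ·
  (4,5): δ = 141.87°  ·
antipodal pairs: 5

count = 5; pairs: (0,2), (0,3), (1,4), (1,5), (2,5)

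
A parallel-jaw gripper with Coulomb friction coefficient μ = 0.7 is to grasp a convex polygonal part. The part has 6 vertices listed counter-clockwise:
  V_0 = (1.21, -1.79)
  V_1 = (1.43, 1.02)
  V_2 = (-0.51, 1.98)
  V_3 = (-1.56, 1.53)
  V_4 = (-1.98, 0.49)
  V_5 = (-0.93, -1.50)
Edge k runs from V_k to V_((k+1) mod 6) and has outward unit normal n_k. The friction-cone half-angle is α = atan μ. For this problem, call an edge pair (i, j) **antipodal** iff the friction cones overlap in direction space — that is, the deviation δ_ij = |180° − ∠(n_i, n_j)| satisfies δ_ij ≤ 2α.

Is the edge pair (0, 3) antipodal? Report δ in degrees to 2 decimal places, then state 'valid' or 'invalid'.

α = atan 0.7 = 34.99°;  2α = 69.98°
edge 0: e_0 = (+0.22, +2.81);  n_0 = (+0.9969, -0.0781)
edge 3: e_3 = (-0.42, -1.04);  n_3 = (-0.9272, +0.3745)
∠(n_0, n_3) = 162.49°
δ = |180° − 162.49°| = 17.51°
17.51° ≤ 2α = 69.98°  →  valid

δ = 17.51°, valid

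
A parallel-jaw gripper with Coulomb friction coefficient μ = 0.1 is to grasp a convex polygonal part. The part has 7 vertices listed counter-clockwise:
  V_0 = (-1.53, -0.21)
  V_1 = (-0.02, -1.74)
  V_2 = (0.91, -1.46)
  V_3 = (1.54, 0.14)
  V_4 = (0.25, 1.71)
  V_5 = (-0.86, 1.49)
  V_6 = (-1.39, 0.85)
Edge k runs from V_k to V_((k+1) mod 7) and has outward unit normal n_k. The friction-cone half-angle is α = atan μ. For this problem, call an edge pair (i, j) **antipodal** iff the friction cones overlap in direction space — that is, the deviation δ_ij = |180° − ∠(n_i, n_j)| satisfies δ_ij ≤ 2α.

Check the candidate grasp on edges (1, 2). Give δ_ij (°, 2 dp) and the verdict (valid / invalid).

δ = 128.25°, invalid

α = atan 0.1 = 5.71°;  2α = 11.42°
edge 1: e_1 = (+0.93, +0.28);  n_1 = (+0.2883, -0.9575)
edge 2: e_2 = (+0.63, +1.60);  n_2 = (+0.9305, -0.3664)
∠(n_1, n_2) = 51.75°
δ = |180° − 51.75°| = 128.25°
128.25° > 2α = 11.42°  →  invalid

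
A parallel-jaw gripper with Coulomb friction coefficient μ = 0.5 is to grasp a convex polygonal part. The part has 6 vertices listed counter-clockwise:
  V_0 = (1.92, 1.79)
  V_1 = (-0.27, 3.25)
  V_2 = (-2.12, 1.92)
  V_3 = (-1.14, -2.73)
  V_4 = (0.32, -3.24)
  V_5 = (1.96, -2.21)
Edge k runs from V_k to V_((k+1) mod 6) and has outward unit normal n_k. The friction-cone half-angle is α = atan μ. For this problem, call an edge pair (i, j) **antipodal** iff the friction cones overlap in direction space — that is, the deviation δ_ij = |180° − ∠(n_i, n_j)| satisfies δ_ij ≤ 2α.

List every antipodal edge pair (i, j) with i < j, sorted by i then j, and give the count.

count = 4; pairs: (0,2), (0,3), (1,4), (2,5)

α = atan 0.5 = 26.57°;  2α = 53.13°
n_0 = (+0.5547, +0.8321)
n_1 = (-0.5837, +0.8120)
n_2 = (-0.9785, -0.2062)
n_3 = (-0.3298, -0.9441)
n_4 = (+0.5319, -0.8468)
n_5 = (+1.0000, +0.0100)
  (0,1): δ = 110.60°  ·
  (0,2): δ = 44.41°  ✓
  (0,3): δ = 14.43°  ✓
  (0,4): δ = 65.82°  ·
  (0,5): δ = 124.26°  ·
  (1,2): δ = 113.81°  ·
  (1,3): δ = 54.97°  ·
  (1,4): δ = 3.58°  ✓
  (1,5): δ = 54.86°  ·
  (2,3): δ = 121.16°  ·
  (2,4): δ = 69.77°  ·
  (2,5): δ = 11.33°  ✓
  (3,4): δ = 128.61°  ·
  (3,5): δ = 70.17°  ·
  (4,5): δ = 121.56°  ·
antipodal pairs: 4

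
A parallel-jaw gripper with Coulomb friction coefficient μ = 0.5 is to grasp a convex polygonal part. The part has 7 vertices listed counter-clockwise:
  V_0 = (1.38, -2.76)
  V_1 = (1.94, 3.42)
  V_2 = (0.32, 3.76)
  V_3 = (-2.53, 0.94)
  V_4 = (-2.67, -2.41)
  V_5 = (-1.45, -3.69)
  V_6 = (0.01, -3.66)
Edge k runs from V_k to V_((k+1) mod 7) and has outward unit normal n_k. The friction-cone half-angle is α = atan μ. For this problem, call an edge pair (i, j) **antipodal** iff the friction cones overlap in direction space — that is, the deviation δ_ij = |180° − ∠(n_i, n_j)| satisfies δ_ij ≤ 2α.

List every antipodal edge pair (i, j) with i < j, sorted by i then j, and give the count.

count = 8; pairs: (0,2), (0,3), (0,4), (1,4), (1,5), (1,6), (2,5), (2,6)

α = atan 0.5 = 26.57°;  2α = 53.13°
n_0 = (+0.9959, -0.0902)
n_1 = (+0.2054, +0.9787)
n_2 = (-0.7034, +0.7108)
n_3 = (-0.9991, +0.0418)
n_4 = (-0.7239, -0.6899)
n_5 = (+0.0205, -0.9998)
n_6 = (+0.5491, -0.8358)
  (0,1): δ = 96.68°  ·
  (0,2): δ = 40.13°  ✓
  (0,3): δ = 2.78°  ✓
  (0,4): δ = 48.80°  ✓
  (0,5): δ = 96.35°  ·
  (0,6): δ = 128.48°  ·
  (1,2): δ = 123.45°  ·
  (1,3): δ = 80.54°  ·
  (1,4): δ = 34.52°  ✓
  (1,5): δ = 13.03°  ✓
  (1,6): δ = 45.16°  ✓
  (2,3): δ = 137.09°  ·
  (2,4): δ = 91.07°  ·
  (2,5): δ = 43.52°  ✓
  (2,6): δ = 11.39°  ✓
  (3,4): δ = 133.98°  ·
  (3,5): δ = 86.43°  ·
  (3,6): δ = 54.30°  ·
  (4,5): δ = 132.45°  ·
  (4,6): δ = 100.32°  ·
  (5,6): δ = 147.87°  ·
antipodal pairs: 8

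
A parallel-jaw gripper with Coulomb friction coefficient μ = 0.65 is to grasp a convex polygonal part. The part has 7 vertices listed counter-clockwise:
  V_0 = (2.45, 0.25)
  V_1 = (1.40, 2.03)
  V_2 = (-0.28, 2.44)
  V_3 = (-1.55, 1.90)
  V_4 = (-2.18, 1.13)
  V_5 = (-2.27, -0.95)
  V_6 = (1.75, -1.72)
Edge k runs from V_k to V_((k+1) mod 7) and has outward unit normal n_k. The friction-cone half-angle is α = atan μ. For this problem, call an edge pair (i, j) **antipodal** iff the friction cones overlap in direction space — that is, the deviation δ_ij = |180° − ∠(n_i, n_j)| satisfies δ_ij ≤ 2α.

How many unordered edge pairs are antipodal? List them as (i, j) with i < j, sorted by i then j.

α = atan 0.65 = 33.02°;  2α = 66.05°
n_0 = (+0.8613, +0.5081)
n_1 = (+0.2371, +0.9715)
n_2 = (-0.3913, +0.9203)
n_3 = (-0.7740, +0.6332)
n_4 = (-0.9991, +0.0432)
n_5 = (-0.1881, -0.9821)
n_6 = (+0.9423, -0.3348)
  (0,1): δ = 134.25°  ·
  (0,2): δ = 97.50°  ·
  (0,3): δ = 69.83°  ·
  (0,4): δ = 33.01°  ✓
  (0,5): δ = 48.62°  ✓
  (0,6): δ = 129.90°  ·
  (1,2): δ = 143.25°  ·
  (1,3): δ = 115.57°  ·
  (1,4): δ = 78.76°  ·
  (1,5): δ = 2.87°  ✓
  (1,6): δ = 84.15°  ·
  (2,3): δ = 152.32°  ·
  (2,4): δ = 115.51°  ·
  (2,5): δ = 33.88°  ✓
  (2,6): δ = 47.40°  ✓
  (3,4): δ = 143.19°  ·
  (3,5): δ = 61.55°  ✓
  (3,6): δ = 19.73°  ✓
  (4,5): δ = 98.37°  ·
  (4,6): δ = 17.08°  ✓
  (5,6): δ = 98.72°  ·
antipodal pairs: 8

count = 8; pairs: (0,4), (0,5), (1,5), (2,5), (2,6), (3,5), (3,6), (4,6)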